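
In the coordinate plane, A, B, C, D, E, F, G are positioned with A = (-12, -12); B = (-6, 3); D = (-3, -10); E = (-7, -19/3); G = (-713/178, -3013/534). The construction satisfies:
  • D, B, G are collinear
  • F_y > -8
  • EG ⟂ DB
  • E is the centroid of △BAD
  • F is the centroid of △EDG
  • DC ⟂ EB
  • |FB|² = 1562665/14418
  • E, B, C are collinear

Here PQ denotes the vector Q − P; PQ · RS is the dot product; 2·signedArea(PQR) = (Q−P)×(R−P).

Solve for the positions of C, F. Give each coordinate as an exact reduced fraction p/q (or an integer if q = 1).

1. C_x = -5823/793  [E, B, C are collinear ∩ DC ⟂ EB]
2. C_y = -7561/793  [E, B, C are collinear ∩ DC ⟂ EB]
   → C = (-5823/793, -7561/793)
3. F_x = -831/178  [F is the centroid of △EDG]
4. F_y = -11735/1602  [F is the centroid of △EDG]
   → F = (-831/178, -11735/1602)

C = (-5823/793, -7561/793)
F = (-831/178, -11735/1602)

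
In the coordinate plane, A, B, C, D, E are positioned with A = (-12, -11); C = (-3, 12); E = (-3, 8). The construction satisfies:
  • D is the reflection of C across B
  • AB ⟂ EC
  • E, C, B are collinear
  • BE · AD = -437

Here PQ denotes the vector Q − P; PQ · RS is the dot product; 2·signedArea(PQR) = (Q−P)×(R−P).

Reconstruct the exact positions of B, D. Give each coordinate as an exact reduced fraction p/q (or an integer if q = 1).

B = (-3, -11)
D = (-3, -34)

1. B_x = -3  [E, C, B are collinear ∩ AB ⟂ EC]
2. B_y = -11  [E, C, B are collinear ∩ AB ⟂ EC]
   → B = (-3, -11)
3. D_x = -3  [D is the reflection of C across B]
4. D_y = -34  [D is the reflection of C across B]
   → D = (-3, -34)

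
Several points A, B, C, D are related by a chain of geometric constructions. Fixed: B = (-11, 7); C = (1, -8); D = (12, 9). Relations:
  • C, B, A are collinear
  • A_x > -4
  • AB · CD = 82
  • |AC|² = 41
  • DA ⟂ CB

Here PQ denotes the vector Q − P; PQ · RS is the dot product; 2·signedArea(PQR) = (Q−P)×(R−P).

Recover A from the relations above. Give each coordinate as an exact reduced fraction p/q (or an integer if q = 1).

1. A_x = -3  [C, B, A are collinear ∩ DA ⟂ CB]
2. A_y = -3  [C, B, A are collinear ∩ DA ⟂ CB]
   → A = (-3, -3)

A = (-3, -3)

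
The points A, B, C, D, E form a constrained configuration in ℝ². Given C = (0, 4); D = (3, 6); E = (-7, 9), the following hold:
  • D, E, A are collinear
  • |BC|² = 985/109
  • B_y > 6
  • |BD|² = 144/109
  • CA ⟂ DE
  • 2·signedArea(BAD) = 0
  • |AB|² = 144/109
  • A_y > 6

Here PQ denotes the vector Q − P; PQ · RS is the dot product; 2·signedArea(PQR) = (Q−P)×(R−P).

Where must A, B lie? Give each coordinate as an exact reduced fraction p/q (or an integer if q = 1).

A = (87/109, 726/109)
B = (207/109, 690/109)

1. A_x = 87/109  [D, E, A are collinear ∩ CA ⟂ DE]
2. A_y = 726/109  [D, E, A are collinear ∩ CA ⟂ DE]
   → A = (87/109, 726/109)
3. B_x = 207/109  [line 72/109·x + 240/109·y + -1656/109 = 0 ∩ |BD|² = 144/109]
4. B_y = 690/109  [line 72/109·x + 240/109·y + -1656/109 = 0 ∩ |BD|² = 144/109]
   → B = (207/109, 690/109)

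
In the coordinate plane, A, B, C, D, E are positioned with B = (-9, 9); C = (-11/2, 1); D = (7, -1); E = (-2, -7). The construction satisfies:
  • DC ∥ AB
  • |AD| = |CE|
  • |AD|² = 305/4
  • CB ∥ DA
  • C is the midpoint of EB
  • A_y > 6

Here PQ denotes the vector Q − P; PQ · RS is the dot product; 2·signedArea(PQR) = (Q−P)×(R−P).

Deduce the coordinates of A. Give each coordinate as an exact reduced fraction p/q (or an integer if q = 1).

A = (7/2, 7)

1. A_x = 7/2  [DC ∥ AB ∩ CB ∥ DA]
2. A_y = 7  [DC ∥ AB ∩ CB ∥ DA]
   → A = (7/2, 7)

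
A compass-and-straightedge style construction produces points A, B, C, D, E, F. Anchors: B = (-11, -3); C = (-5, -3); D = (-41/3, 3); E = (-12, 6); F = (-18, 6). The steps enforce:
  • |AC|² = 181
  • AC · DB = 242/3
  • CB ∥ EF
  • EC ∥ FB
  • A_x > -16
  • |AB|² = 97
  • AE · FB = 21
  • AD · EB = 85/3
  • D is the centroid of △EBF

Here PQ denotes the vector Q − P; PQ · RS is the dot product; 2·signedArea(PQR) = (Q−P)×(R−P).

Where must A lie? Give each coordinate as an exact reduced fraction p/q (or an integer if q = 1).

A = (-15, 6)

1. A_x = -15  [AE · FB = 21 ∩ AD · EB = 85/3]
2. A_y = 6  [AE · FB = 21 ∩ AD · EB = 85/3]
   → A = (-15, 6)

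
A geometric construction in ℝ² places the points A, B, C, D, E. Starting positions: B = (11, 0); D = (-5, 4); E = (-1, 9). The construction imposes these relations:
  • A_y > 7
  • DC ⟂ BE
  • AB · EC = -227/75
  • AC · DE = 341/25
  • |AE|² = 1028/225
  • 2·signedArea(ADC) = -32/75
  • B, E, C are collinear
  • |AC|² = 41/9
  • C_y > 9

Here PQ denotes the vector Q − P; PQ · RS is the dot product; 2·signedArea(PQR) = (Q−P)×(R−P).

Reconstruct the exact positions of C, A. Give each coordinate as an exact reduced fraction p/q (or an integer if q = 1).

1. C_x = -29/25  [B, E, C are collinear ∩ DC ⟂ BE]
2. C_y = 228/25  [B, E, C are collinear ∩ DC ⟂ BE]
   → C = (-29/25, 228/25)
3. A_x = -179/75  [2·signedArea(ADC) = -32/75 ∩ AC · DE = 341/25]
4. A_y = 553/75  [2·signedArea(ADC) = -32/75 ∩ AC · DE = 341/25]
   → A = (-179/75, 553/75)

A = (-179/75, 553/75)
C = (-29/25, 228/25)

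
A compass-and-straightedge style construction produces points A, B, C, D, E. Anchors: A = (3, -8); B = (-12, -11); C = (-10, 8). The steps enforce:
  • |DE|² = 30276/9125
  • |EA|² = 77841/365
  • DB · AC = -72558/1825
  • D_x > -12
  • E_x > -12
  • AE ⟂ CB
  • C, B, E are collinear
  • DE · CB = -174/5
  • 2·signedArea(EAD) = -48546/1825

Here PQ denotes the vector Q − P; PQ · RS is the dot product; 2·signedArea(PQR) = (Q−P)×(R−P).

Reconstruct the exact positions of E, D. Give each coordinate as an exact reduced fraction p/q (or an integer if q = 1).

1. E_x = -4206/365  [C, B, E are collinear ∩ AE ⟂ CB]
2. E_y = -2362/365  [C, B, E are collinear ∩ AE ⟂ CB]
   → E = (-4206/365, -2362/365)
3. D_x = -21378/1825  [DE · CB = -174/5 ∩ DB · AC = -72558/1825]
4. D_y = -15116/1825  [DE · CB = -174/5 ∩ DB · AC = -72558/1825]
   → D = (-21378/1825, -15116/1825)

D = (-21378/1825, -15116/1825)
E = (-4206/365, -2362/365)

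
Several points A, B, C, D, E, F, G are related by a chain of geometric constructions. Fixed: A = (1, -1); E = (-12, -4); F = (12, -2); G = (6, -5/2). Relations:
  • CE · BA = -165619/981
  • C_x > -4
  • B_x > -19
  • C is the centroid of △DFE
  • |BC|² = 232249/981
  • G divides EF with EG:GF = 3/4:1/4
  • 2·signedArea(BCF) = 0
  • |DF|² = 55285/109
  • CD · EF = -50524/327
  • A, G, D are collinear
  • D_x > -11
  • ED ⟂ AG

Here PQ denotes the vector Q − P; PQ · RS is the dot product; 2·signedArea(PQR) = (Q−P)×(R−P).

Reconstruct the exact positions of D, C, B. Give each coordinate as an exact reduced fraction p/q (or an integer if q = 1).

1. D_x = -1101/109  [A, G, D are collinear ∩ ED ⟂ AG]
2. D_y = 254/109  [A, G, D are collinear ∩ ED ⟂ AG]
   → D = (-1101/109, 254/109)
3. C_x = -367/109  [C is the centroid of △DFE]
4. C_y = -400/327  [C is the centroid of △DFE]
   → C = (-367/109, -400/327)
5. B_x = -2042/109  [2·signedArea(BCF) = 0 ∩ CE · BA = -165619/981]
6. B_y = -146/327  [2·signedArea(BCF) = 0 ∩ CE · BA = -165619/981]
   → B = (-2042/109, -146/327)

B = (-2042/109, -146/327)
C = (-367/109, -400/327)
D = (-1101/109, 254/109)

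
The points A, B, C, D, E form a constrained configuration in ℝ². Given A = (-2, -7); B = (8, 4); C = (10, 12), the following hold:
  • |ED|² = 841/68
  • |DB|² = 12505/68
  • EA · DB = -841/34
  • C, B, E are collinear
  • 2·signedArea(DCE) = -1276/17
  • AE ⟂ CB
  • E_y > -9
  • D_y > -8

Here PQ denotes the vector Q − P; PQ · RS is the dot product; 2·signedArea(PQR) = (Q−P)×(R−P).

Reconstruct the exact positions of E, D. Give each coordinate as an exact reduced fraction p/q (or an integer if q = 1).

1. E_x = 82/17  [C, B, E are collinear ∩ AE ⟂ CB]
2. E_y = -148/17  [C, B, E are collinear ∩ AE ⟂ CB]
   → E = (82/17, -148/17)
3. D_x = 24/17  [line 352/17·x + -88/17·y + -1188/17 = 0 ∩ |ED|² = 841/68]
4. D_y = -267/34  [line 352/17·x + -88/17·y + -1188/17 = 0 ∩ |ED|² = 841/68]
   → D = (24/17, -267/34)

D = (24/17, -267/34)
E = (82/17, -148/17)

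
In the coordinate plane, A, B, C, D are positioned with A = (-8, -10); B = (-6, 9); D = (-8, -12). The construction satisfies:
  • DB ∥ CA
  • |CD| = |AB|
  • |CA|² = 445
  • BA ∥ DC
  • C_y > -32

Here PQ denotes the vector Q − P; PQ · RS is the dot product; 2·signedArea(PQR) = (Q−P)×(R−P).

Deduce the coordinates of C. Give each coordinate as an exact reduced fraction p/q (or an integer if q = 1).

C = (-10, -31)

1. C_x = -10  [DB ∥ CA ∩ BA ∥ DC]
2. C_y = -31  [DB ∥ CA ∩ BA ∥ DC]
   → C = (-10, -31)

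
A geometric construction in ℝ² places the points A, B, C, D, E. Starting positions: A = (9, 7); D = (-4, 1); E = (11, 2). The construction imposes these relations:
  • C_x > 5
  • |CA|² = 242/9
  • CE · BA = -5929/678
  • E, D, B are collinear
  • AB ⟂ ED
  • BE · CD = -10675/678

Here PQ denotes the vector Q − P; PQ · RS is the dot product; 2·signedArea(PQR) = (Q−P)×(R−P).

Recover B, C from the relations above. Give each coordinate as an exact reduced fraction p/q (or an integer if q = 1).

1. B_x = 2111/226  [E, D, B are collinear ∩ AB ⟂ ED]
2. B_y = 427/226  [E, D, B are collinear ∩ AB ⟂ ED]
   → B = (2111/226, 427/226)
3. C_x = 16/3  [CE · BA = -5929/678 ∩ BE · CD = -10675/678]
4. C_y = 10/3  [CE · BA = -5929/678 ∩ BE · CD = -10675/678]
   → C = (16/3, 10/3)

B = (2111/226, 427/226)
C = (16/3, 10/3)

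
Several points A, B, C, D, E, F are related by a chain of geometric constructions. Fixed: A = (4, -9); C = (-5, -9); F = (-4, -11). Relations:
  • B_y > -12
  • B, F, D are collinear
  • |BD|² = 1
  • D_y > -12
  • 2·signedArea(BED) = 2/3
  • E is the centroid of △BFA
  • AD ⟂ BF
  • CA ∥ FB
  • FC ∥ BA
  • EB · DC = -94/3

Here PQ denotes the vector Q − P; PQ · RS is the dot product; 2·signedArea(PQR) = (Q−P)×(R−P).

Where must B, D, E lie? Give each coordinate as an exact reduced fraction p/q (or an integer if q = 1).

1. B_x = 5  [FC ∥ BA ∩ CA ∥ FB]
2. B_y = -11  [FC ∥ BA ∩ CA ∥ FB]
   → B = (5, -11)
3. D_x = 4  [B, F, D are collinear ∩ AD ⟂ BF]
4. D_y = -11  [B, F, D are collinear ∩ AD ⟂ BF]
   → D = (4, -11)
5. E_x = 5/3  [E is the centroid of △BFA]
6. E_y = -31/3  [E is the centroid of △BFA]
   → E = (5/3, -31/3)

B = (5, -11)
D = (4, -11)
E = (5/3, -31/3)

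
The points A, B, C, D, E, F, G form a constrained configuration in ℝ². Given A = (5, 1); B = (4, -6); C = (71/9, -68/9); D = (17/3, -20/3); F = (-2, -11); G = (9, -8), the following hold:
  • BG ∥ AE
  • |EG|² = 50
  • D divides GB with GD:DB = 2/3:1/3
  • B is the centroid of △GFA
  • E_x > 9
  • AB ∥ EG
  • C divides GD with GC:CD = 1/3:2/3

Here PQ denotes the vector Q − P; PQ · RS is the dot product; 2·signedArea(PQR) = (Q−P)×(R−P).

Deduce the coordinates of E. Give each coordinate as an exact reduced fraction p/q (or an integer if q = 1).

1. E_x = 10  [AB ∥ EG ∩ BG ∥ AE]
2. E_y = -1  [AB ∥ EG ∩ BG ∥ AE]
   → E = (10, -1)

E = (10, -1)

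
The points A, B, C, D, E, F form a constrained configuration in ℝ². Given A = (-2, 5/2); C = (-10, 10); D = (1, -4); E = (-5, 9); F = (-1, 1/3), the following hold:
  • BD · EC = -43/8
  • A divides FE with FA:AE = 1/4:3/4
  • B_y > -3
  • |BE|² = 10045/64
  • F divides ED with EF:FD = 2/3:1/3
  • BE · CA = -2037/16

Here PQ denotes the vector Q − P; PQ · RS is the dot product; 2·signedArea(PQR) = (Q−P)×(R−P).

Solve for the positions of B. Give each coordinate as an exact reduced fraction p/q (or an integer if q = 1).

B = (1/4, -19/8)

1. B_x = 1/4  [BD · EC = -43/8 ∩ BE · CA = -2037/16]
2. B_y = -19/8  [BD · EC = -43/8 ∩ BE · CA = -2037/16]
   → B = (1/4, -19/8)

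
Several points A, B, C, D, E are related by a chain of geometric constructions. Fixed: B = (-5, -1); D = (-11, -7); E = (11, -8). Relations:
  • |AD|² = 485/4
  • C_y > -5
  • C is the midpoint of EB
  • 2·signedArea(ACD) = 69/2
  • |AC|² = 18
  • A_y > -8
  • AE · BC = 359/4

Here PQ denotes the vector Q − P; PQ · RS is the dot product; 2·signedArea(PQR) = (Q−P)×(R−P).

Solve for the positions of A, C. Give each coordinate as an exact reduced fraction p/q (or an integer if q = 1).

1. C_x = 3  [C is the midpoint of EB]
2. C_y = -9/2  [C is the midpoint of EB]
   → C = (3, -9/2)
3. A_x = 0  [2·signedArea(ACD) = 69/2 ∩ AE · BC = 359/4]
4. A_y = -15/2  [2·signedArea(ACD) = 69/2 ∩ AE · BC = 359/4]
   → A = (0, -15/2)

A = (0, -15/2)
C = (3, -9/2)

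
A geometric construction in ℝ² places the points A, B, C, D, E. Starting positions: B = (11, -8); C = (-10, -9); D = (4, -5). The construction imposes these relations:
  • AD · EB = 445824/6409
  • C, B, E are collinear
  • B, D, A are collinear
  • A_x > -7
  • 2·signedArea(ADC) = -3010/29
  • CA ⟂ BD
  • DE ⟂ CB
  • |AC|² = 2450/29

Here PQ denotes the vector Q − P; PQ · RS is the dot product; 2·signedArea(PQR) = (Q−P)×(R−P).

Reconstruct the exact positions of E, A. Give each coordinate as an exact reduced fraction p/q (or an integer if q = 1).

1. E_x = 919/221  [C, B, E are collinear ∩ DE ⟂ CB]
2. E_y = -1840/221  [C, B, E are collinear ∩ DE ⟂ CB]
   → E = (919/221, -1840/221)
3. A_x = -185/29  [B, D, A are collinear ∩ CA ⟂ BD]
4. A_y = -16/29  [B, D, A are collinear ∩ CA ⟂ BD]
   → A = (-185/29, -16/29)

A = (-185/29, -16/29)
E = (919/221, -1840/221)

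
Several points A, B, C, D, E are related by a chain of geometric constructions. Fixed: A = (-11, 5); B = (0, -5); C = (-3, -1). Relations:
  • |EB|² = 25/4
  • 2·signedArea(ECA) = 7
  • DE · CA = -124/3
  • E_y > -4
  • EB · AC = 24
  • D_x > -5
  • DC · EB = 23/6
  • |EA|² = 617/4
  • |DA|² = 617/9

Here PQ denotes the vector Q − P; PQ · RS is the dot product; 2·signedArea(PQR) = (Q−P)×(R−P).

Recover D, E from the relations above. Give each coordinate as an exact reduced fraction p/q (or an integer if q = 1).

D = (-14/3, -1/3)
E = (-3/2, -3)

1. E_x = -3/2  [2·signedArea(ECA) = 7 ∩ EB · AC = 24]
2. E_y = -3  [2·signedArea(ECA) = 7 ∩ EB · AC = 24]
   → E = (-3/2, -3)
3. D_x = -14/3  [DE · CA = -124/3 ∩ DC · EB = 23/6]
4. D_y = -1/3  [DE · CA = -124/3 ∩ DC · EB = 23/6]
   → D = (-14/3, -1/3)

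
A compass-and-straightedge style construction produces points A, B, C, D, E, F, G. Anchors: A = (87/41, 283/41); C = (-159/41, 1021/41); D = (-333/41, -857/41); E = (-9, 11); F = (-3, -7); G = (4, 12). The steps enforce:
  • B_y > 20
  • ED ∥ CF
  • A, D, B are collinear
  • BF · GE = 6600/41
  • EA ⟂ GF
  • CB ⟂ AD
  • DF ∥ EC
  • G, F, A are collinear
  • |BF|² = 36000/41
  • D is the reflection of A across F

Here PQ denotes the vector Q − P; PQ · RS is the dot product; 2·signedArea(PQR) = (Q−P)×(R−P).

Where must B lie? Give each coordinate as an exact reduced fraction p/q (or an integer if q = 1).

B = (297/41, 853/41)

1. B_x = 297/41  [A, D, B are collinear ∩ CB ⟂ AD]
2. B_y = 853/41  [A, D, B are collinear ∩ CB ⟂ AD]
   → B = (297/41, 853/41)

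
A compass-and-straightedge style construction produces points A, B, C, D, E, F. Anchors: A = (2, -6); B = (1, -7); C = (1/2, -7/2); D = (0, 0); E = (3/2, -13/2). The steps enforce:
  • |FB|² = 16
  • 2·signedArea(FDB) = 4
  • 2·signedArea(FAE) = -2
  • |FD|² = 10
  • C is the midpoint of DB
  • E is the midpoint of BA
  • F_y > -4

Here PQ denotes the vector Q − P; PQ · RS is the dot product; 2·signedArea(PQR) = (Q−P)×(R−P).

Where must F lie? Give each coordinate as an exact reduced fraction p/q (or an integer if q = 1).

1. F_x = 1  [2·signedArea(FDB) = 4 ∩ 2·signedArea(FAE) = -2]
2. F_y = -3  [2·signedArea(FDB) = 4 ∩ 2·signedArea(FAE) = -2]
   → F = (1, -3)

F = (1, -3)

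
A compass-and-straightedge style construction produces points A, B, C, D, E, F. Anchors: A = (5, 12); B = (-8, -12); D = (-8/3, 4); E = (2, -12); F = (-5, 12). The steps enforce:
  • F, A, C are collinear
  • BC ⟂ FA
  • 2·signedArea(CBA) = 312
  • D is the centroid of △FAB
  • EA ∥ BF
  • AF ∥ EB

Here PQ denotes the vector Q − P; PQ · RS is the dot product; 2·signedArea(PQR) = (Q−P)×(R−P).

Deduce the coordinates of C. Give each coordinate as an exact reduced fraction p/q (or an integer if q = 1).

C = (-8, 12)

1. C_x = -8  [F, A, C are collinear ∩ BC ⟂ FA]
2. C_y = 12  [F, A, C are collinear ∩ BC ⟂ FA]
   → C = (-8, 12)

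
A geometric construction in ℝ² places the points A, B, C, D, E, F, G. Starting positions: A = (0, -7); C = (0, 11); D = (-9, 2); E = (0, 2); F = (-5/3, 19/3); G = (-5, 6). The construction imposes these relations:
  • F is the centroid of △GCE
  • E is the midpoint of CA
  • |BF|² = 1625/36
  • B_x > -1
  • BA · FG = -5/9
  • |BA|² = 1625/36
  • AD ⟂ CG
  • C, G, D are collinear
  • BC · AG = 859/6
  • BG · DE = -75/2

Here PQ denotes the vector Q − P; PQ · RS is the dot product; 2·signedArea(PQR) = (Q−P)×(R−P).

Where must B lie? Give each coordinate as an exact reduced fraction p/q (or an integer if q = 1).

1. B_x = -5/6  [BA · FG = -5/9 ∩ BG · DE = -75/2]
2. B_y = -1/3  [BA · FG = -5/9 ∩ BG · DE = -75/2]
   → B = (-5/6, -1/3)

B = (-5/6, -1/3)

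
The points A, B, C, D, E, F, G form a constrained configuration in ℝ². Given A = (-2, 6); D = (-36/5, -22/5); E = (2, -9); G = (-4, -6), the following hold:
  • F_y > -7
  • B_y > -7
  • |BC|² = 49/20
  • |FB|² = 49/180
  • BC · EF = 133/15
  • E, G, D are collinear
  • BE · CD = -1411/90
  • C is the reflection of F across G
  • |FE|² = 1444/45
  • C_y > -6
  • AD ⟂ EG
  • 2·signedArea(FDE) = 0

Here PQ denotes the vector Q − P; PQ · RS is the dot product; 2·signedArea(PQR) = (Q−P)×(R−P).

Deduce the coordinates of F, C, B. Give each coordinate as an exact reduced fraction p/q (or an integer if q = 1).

1. F_x = -46/15  [line 23/5·x + 46/5·y + 368/5 = 0 ∩ |FE|² = 1444/45]
2. F_y = -97/15  [line 23/5·x + 46/5·y + 368/5 = 0 ∩ |FE|² = 1444/45]
   → F = (-46/15, -97/15)
3. C_x = -74/15  [C is the reflection of F across G]
4. C_y = -83/15  [C is the reflection of F across G]
   → C = (-74/15, -83/15)
5. B_x = -53/15  [line 34/15·x + -17/15·y + 17/18 = 0 ∩ |BC|² = 49/20]
6. B_y = -187/30  [line 34/15·x + -17/15·y + 17/18 = 0 ∩ |BC|² = 49/20]
   → B = (-53/15, -187/30)

B = (-53/15, -187/30)
C = (-74/15, -83/15)
F = (-46/15, -97/15)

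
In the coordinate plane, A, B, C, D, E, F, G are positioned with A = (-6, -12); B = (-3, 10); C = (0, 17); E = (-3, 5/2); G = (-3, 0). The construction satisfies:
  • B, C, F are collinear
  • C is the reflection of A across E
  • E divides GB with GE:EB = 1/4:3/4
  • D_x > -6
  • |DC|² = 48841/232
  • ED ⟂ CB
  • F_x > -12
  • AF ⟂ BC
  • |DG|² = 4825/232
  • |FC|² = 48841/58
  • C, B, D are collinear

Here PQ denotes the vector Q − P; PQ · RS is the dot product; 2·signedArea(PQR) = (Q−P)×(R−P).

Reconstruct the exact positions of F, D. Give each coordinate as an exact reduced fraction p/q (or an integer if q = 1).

1. F_x = -663/58  [B, C, F are collinear ∩ AF ⟂ BC]
2. F_y = -561/58  [B, C, F are collinear ∩ AF ⟂ BC]
   → F = (-663/58, -561/58)
3. D_x = -663/116  [C, B, D are collinear ∩ ED ⟂ CB]
4. D_y = 425/116  [C, B, D are collinear ∩ ED ⟂ CB]
   → D = (-663/116, 425/116)

D = (-663/116, 425/116)
F = (-663/58, -561/58)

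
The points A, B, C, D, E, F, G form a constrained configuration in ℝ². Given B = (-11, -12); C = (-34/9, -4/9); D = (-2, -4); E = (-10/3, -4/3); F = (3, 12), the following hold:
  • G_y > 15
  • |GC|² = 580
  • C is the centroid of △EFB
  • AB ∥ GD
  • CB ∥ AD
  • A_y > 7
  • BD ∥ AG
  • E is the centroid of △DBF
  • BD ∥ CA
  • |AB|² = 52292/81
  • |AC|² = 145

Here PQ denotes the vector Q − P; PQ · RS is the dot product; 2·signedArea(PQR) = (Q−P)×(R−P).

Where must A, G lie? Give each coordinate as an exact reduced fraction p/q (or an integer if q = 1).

1. A_x = 47/9  [CB ∥ AD ∩ BD ∥ CA]
2. A_y = 68/9  [CB ∥ AD ∩ BD ∥ CA]
   → A = (47/9, 68/9)
3. G_x = 128/9  [AB ∥ GD ∩ BD ∥ AG]
4. G_y = 140/9  [AB ∥ GD ∩ BD ∥ AG]
   → G = (128/9, 140/9)

A = (47/9, 68/9)
G = (128/9, 140/9)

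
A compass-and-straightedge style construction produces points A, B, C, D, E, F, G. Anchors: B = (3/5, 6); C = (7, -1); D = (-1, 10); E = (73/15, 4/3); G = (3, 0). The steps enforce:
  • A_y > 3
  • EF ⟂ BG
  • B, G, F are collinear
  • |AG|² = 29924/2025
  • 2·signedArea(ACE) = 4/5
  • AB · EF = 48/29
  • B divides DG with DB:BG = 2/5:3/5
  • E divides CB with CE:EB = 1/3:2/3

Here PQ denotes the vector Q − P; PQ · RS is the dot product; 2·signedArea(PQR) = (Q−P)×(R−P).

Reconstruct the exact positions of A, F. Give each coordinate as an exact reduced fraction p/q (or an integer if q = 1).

1. A_x = 103/45  [line -7/3·x + -32/15·y + 67/5 = 0 ∩ |AG|² = 29924/2025]
2. A_y = 34/9  [line -7/3·x + -32/15·y + 67/5 = 0 ∩ |AG|² = 29924/2025]
   → A = (103/45, 34/9)
3. F_x = 1217/435  [B, G, F are collinear ∩ EF ⟂ BG]
4. F_y = 44/87  [B, G, F are collinear ∩ EF ⟂ BG]
   → F = (1217/435, 44/87)

A = (103/45, 34/9)
F = (1217/435, 44/87)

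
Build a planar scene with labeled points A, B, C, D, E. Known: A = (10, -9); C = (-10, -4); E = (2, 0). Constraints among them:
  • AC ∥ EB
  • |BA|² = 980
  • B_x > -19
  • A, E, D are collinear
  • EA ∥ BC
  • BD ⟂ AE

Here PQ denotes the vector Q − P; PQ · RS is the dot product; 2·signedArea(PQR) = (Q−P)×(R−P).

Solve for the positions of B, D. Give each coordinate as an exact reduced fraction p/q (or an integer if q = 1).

B = (-18, 5)
D = (-270/29, 369/29)

1. B_x = -18  [EA ∥ BC ∩ AC ∥ EB]
2. B_y = 5  [EA ∥ BC ∩ AC ∥ EB]
   → B = (-18, 5)
3. D_x = -270/29  [A, E, D are collinear ∩ BD ⟂ AE]
4. D_y = 369/29  [A, E, D are collinear ∩ BD ⟂ AE]
   → D = (-270/29, 369/29)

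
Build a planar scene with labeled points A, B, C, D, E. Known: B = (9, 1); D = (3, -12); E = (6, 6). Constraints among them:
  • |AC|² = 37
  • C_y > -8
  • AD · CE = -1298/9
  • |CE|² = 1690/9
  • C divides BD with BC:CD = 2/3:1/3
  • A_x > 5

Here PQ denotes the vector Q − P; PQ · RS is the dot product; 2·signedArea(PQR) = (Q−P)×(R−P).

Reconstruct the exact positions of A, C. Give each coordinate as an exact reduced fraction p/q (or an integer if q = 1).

1. C_x = 5  [C divides BD with BC:CD = 2/3:1/3]
2. C_y = -23/3  [C divides BD with BC:CD = 2/3:1/3]
   → C = (5, -23/3)
3. A_x = 6  [line -1·x + -41/3·y + -151/9 = 0 ∩ |AC|² = 37]
4. A_y = -5/3  [line -1·x + -41/3·y + -151/9 = 0 ∩ |AC|² = 37]
   → A = (6, -5/3)

A = (6, -5/3)
C = (5, -23/3)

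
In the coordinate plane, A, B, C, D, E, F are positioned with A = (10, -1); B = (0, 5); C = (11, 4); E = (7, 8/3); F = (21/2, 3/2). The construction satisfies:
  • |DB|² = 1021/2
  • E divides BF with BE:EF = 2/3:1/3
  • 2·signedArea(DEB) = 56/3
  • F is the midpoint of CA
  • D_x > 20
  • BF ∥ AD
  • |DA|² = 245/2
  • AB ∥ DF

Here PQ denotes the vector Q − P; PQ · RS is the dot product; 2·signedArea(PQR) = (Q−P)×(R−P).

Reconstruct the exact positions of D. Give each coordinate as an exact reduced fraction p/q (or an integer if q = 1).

1. D_x = 41/2  [AB ∥ DF ∩ BF ∥ AD]
2. D_y = -9/2  [AB ∥ DF ∩ BF ∥ AD]
   → D = (41/2, -9/2)

D = (41/2, -9/2)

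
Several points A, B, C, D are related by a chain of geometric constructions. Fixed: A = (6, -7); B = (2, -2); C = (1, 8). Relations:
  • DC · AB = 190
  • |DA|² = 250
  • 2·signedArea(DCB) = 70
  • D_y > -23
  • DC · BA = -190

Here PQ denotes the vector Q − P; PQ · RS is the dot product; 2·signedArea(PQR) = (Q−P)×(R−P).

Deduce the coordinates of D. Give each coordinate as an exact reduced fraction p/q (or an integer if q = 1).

D = (11, -22)

1. D_x = 11  [2·signedArea(DCB) = 70 ∩ DC · AB = 190]
2. D_y = -22  [2·signedArea(DCB) = 70 ∩ DC · AB = 190]
   → D = (11, -22)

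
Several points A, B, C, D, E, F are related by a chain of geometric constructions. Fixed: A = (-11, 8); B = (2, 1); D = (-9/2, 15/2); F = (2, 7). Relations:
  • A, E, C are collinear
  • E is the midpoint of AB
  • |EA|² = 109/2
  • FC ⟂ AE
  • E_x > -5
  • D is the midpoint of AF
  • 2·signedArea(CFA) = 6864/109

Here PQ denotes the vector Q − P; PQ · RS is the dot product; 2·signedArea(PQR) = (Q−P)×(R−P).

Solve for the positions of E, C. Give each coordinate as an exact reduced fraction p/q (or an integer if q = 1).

C = (-55/109, 256/109)
E = (-9/2, 9/2)

1. E_x = -9/2  [E is the midpoint of AB]
2. E_y = 9/2  [E is the midpoint of AB]
   → E = (-9/2, 9/2)
3. C_x = -55/109  [A, E, C are collinear ∩ FC ⟂ AE]
4. C_y = 256/109  [A, E, C are collinear ∩ FC ⟂ AE]
   → C = (-55/109, 256/109)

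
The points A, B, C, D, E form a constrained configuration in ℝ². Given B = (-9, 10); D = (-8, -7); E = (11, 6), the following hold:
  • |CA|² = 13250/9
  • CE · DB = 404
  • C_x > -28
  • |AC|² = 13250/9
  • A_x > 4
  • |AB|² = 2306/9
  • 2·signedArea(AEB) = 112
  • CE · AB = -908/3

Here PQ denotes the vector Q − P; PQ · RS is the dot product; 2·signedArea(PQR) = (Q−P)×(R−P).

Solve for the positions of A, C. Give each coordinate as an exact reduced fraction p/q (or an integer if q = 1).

1. A_x = 14/3  [line -4·x + -20·y + 52 = 0 ∩ |AB|² = 2306/9]
2. A_y = 5/3  [line -4·x + -20·y + 52 = 0 ∩ |AB|² = 2306/9]
   → A = (14/3, 5/3)
3. C_x = -27  [CE · DB = 404 ∩ CE · AB = -908/3]
4. C_y = -20  [CE · DB = 404 ∩ CE · AB = -908/3]
   → C = (-27, -20)

A = (14/3, 5/3)
C = (-27, -20)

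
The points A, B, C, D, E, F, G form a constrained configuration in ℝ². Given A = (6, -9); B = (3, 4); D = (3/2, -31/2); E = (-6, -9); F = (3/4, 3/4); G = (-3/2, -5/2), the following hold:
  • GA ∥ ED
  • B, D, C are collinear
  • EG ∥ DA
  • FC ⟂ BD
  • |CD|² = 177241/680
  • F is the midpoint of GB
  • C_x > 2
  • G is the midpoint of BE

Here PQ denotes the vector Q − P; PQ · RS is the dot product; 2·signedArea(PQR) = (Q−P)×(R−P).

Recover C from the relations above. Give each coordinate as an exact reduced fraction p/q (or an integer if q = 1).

C = (931/340, 203/340)

1. C_x = 931/340  [B, D, C are collinear ∩ FC ⟂ BD]
2. C_y = 203/340  [B, D, C are collinear ∩ FC ⟂ BD]
   → C = (931/340, 203/340)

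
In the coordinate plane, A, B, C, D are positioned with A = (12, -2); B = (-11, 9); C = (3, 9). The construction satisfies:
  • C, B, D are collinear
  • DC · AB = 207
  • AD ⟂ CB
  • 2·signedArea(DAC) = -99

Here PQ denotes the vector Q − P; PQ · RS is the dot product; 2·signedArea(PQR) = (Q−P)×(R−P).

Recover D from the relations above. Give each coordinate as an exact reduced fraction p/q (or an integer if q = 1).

1. D_x = 12  [C, B, D are collinear ∩ AD ⟂ CB]
2. D_y = 9  [C, B, D are collinear ∩ AD ⟂ CB]
   → D = (12, 9)

D = (12, 9)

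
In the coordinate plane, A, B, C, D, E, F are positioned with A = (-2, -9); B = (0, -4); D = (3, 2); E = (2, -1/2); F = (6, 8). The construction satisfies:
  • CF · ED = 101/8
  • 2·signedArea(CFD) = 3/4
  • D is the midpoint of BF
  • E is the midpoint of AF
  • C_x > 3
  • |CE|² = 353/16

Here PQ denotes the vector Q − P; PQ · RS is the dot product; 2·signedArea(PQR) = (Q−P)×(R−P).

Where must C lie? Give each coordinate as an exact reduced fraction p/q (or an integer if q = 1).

C = (4, 15/4)

1. C_x = 4  [2·signedArea(CFD) = 3/4 ∩ CF · ED = 101/8]
2. C_y = 15/4  [2·signedArea(CFD) = 3/4 ∩ CF · ED = 101/8]
   → C = (4, 15/4)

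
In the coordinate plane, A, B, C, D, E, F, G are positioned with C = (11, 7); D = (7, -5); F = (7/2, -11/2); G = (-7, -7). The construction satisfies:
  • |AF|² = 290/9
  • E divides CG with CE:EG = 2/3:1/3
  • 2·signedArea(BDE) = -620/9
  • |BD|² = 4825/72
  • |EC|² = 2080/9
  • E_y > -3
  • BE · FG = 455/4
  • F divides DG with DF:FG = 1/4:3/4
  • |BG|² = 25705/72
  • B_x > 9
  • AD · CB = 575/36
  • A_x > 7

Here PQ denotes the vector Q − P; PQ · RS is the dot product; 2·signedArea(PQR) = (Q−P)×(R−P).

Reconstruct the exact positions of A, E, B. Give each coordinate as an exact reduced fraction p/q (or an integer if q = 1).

1. E_x = -1  [E divides CG with CE:EG = 2/3:1/3]
2. E_y = -7/3  [E divides CG with CE:EG = 2/3:1/3]
   → E = (-1, -7/3)
3. B_x = 109/12  [2·signedArea(BDE) = -620/9 ∩ BE · FG = 455/4]
4. B_y = 35/12  [2·signedArea(BDE) = -620/9 ∩ BE · FG = 455/4]
   → B = (109/12, 35/12)
5. A_x = 43/6  [line 23/12·x + 49/12·y + -323/36 = 0 ∩ |AF|² = 290/9]
6. A_y = -7/6  [line 23/12·x + 49/12·y + -323/36 = 0 ∩ |AF|² = 290/9]
   → A = (43/6, -7/6)

A = (43/6, -7/6)
B = (109/12, 35/12)
E = (-1, -7/3)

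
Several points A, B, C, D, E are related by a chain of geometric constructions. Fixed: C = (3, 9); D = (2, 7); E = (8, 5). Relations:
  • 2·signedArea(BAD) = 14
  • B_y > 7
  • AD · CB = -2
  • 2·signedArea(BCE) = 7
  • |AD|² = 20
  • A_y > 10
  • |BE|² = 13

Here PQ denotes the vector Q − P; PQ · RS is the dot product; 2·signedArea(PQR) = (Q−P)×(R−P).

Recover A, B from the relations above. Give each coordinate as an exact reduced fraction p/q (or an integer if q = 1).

A = (4, 11)
B = (6, 8)

1. B_x = 6  [line 4·x + 5·y + -64 = 0 ∩ |BE|² = 13]
2. B_y = 8  [line 4·x + 5·y + -64 = 0 ∩ |BE|² = 13]
   → B = (6, 8)
3. A_x = 4  [AD · CB = -2 ∩ 2·signedArea(BAD) = 14]
4. A_y = 11  [AD · CB = -2 ∩ 2·signedArea(BAD) = 14]
   → A = (4, 11)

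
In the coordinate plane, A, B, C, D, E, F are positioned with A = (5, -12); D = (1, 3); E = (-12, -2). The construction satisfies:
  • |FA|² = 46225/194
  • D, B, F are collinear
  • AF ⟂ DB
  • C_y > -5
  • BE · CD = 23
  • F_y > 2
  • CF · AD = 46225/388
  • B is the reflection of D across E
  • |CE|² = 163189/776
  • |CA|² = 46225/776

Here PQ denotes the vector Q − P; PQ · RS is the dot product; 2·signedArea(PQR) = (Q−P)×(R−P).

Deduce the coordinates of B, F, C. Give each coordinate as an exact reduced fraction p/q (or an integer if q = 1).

B = (-25, -7)
C = (865/388, -1861/388)
F = (-105/194, 467/194)

1. B_x = -25  [B is the reflection of D across E]
2. B_y = -7  [B is the reflection of D across E]
   → B = (-25, -7)
3. F_x = -105/194  [D, B, F are collinear ∩ AF ⟂ DB]
4. F_y = 467/194  [D, B, F are collinear ∩ AF ⟂ DB]
   → F = (-105/194, 467/194)
5. C_x = 865/388  [CF · AD = 46225/388 ∩ BE · CD = 23]
6. C_y = -1861/388  [CF · AD = 46225/388 ∩ BE · CD = 23]
   → C = (865/388, -1861/388)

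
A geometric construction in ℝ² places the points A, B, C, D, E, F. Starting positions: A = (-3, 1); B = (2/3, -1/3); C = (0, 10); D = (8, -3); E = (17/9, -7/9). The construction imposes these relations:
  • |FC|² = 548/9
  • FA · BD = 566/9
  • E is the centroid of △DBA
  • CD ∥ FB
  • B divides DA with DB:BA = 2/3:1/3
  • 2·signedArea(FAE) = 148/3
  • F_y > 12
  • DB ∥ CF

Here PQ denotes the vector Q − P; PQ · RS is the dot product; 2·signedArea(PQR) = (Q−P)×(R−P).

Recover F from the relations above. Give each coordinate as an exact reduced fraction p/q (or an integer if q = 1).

F = (-22/3, 38/3)

1. F_x = -22/3  [CD ∥ FB ∩ DB ∥ CF]
2. F_y = 38/3  [CD ∥ FB ∩ DB ∥ CF]
   → F = (-22/3, 38/3)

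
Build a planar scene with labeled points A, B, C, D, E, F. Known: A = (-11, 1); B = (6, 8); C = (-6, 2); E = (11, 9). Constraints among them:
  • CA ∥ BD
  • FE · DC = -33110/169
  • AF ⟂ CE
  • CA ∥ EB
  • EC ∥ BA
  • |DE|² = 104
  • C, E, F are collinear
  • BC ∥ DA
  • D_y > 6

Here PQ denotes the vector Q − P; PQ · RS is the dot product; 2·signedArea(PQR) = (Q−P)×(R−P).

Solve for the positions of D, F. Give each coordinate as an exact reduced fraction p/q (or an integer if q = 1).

D = (1, 7)
F = (-1796/169, 16/169)

1. D_x = 1  [BC ∥ DA ∩ CA ∥ BD]
2. D_y = 7  [BC ∥ DA ∩ CA ∥ BD]
   → D = (1, 7)
3. F_x = -1796/169  [C, E, F are collinear ∩ AF ⟂ CE]
4. F_y = 16/169  [C, E, F are collinear ∩ AF ⟂ CE]
   → F = (-1796/169, 16/169)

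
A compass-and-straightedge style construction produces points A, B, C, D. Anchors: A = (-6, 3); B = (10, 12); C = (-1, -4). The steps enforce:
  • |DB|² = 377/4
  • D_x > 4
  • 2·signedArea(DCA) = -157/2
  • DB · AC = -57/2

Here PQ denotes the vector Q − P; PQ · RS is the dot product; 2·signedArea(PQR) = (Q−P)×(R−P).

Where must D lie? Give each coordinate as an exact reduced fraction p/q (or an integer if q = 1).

1. D_x = 9/2  [DB · AC = -57/2 ∩ 2·signedArea(DCA) = -157/2]
2. D_y = 4  [DB · AC = -57/2 ∩ 2·signedArea(DCA) = -157/2]
   → D = (9/2, 4)

D = (9/2, 4)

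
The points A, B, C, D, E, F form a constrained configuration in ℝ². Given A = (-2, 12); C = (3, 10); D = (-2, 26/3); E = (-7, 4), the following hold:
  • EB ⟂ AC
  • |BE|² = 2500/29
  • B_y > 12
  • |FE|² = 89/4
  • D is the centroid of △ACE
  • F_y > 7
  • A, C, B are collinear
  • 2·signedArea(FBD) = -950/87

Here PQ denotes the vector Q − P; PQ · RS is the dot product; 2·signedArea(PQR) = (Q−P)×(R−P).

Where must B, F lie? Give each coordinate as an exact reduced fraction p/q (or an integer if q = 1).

1. B_x = -103/29  [A, C, B are collinear ∩ EB ⟂ AC]
2. B_y = 366/29  [A, C, B are collinear ∩ EB ⟂ AC]
   → B = (-103/29, 366/29)
3. F_x = -9/2  [line 344/87·x + 45/29·y + 156/29 = 0 ∩ |FE|² = 89/4]
4. F_y = 8  [line 344/87·x + 45/29·y + 156/29 = 0 ∩ |FE|² = 89/4]
   → F = (-9/2, 8)

B = (-103/29, 366/29)
F = (-9/2, 8)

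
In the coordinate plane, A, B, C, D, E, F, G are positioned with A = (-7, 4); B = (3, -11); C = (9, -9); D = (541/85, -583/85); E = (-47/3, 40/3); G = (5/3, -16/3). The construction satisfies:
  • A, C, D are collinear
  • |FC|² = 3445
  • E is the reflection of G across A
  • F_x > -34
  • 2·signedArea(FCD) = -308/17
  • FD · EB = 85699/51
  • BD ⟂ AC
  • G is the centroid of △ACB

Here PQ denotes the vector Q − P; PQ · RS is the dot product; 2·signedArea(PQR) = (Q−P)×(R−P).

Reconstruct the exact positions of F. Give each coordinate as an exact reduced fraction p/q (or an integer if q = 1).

1. F_x = -33  [FD · EB = 85699/51 ∩ 2·signedArea(FCD) = -308/17]
2. F_y = 32  [FD · EB = 85699/51 ∩ 2·signedArea(FCD) = -308/17]
   → F = (-33, 32)

F = (-33, 32)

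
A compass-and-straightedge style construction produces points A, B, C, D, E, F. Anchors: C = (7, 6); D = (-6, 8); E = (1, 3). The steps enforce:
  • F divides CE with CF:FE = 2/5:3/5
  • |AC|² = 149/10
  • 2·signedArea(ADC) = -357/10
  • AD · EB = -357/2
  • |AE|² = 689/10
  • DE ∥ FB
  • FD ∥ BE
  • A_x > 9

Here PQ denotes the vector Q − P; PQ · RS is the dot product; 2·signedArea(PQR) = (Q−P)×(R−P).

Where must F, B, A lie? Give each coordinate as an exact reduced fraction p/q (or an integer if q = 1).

1. F_x = 23/5  [F divides CE with CF:FE = 2/5:3/5]
2. F_y = 24/5  [F divides CE with CF:FE = 2/5:3/5]
   → F = (23/5, 24/5)
3. B_x = 58/5  [FD ∥ BE ∩ DE ∥ FB]
4. B_y = -1/5  [FD ∥ BE ∩ DE ∥ FB]
   → B = (58/5, -1/5)
5. A_x = 93/10  [2·signedArea(ADC) = -357/10 ∩ AD · EB = -357/2]
6. A_y = 29/10  [2·signedArea(ADC) = -357/10 ∩ AD · EB = -357/2]
   → A = (93/10, 29/10)

A = (93/10, 29/10)
B = (58/5, -1/5)
F = (23/5, 24/5)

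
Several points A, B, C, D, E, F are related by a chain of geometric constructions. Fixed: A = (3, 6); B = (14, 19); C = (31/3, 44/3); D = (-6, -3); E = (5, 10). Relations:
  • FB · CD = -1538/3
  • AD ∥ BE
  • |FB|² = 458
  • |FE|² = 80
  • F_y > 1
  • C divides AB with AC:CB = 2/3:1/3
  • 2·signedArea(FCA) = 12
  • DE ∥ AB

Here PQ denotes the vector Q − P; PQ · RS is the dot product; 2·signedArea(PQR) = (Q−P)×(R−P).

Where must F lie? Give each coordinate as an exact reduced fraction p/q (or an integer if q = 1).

F = (1, 2)

1. F_x = 1  [2·signedArea(FCA) = 12 ∩ FB · CD = -1538/3]
2. F_y = 2  [2·signedArea(FCA) = 12 ∩ FB · CD = -1538/3]
   → F = (1, 2)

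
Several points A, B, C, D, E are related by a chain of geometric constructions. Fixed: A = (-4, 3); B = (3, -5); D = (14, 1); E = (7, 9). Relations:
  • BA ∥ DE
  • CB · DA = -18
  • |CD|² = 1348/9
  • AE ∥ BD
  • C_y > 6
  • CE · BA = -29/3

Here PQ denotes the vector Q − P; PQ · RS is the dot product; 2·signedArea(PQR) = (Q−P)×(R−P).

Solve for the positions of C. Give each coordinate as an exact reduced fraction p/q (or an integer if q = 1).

1. C_x = 10/3  [CE · BA = -29/3 ∩ CB · DA = -18]
2. C_y = 7  [CE · BA = -29/3 ∩ CB · DA = -18]
   → C = (10/3, 7)

C = (10/3, 7)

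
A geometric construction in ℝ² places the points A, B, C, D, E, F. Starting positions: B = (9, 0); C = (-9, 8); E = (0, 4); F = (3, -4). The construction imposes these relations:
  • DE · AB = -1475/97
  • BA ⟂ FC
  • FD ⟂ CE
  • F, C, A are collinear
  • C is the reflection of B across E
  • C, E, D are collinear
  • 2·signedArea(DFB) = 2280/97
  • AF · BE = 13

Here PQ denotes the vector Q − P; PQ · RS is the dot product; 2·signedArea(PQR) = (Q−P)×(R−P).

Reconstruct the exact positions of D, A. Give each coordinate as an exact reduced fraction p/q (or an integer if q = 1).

1. D_x = 531/97  [C, E, D are collinear ∩ FD ⟂ CE]
2. D_y = 152/97  [C, E, D are collinear ∩ FD ⟂ CE]
   → D = (531/97, 152/97)
3. A_x = 4  [F, C, A are collinear ∩ BA ⟂ FC]
4. A_y = -5  [F, C, A are collinear ∩ BA ⟂ FC]
   → A = (4, -5)

A = (4, -5)
D = (531/97, 152/97)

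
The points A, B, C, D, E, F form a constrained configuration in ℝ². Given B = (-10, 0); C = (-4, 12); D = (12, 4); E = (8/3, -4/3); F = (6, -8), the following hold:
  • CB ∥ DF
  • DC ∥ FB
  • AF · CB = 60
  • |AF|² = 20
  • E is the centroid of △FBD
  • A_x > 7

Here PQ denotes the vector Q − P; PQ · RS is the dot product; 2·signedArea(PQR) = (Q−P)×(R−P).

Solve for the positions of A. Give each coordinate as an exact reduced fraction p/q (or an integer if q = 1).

1. A_x = 8  [line 6·x + 12·y + 0 = 0 ∩ |AF|² = 20]
2. A_y = -4  [line 6·x + 12·y + 0 = 0 ∩ |AF|² = 20]
   → A = (8, -4)

A = (8, -4)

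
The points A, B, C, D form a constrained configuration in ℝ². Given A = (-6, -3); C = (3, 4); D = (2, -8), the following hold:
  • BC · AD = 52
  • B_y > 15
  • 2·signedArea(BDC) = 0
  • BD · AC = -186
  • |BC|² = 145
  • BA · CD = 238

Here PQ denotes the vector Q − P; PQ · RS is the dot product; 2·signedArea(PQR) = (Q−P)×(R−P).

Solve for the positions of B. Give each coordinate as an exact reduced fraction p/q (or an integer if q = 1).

1. B_x = 4  [2·signedArea(BDC) = 0 ∩ BC · AD = 52]
2. B_y = 16  [2·signedArea(BDC) = 0 ∩ BC · AD = 52]
   → B = (4, 16)

B = (4, 16)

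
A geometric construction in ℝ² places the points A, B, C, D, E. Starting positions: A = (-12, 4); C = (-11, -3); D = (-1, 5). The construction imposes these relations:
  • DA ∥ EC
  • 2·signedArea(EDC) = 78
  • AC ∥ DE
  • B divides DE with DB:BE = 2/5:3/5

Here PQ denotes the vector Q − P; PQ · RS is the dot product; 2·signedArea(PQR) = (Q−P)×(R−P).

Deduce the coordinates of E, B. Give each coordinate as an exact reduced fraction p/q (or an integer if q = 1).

1. E_x = 0  [DA ∥ EC ∩ AC ∥ DE]
2. E_y = -2  [DA ∥ EC ∩ AC ∥ DE]
   → E = (0, -2)
3. B_x = -3/5  [B divides DE with DB:BE = 2/5:3/5]
4. B_y = 11/5  [B divides DE with DB:BE = 2/5:3/5]
   → B = (-3/5, 11/5)

B = (-3/5, 11/5)
E = (0, -2)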